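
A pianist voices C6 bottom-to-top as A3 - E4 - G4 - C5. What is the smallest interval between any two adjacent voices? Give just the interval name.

Adjacent intervals: A3→E4 = perfect fifth; E4→G4 = minor third; G4→C5 = perfect fourth.
The smallest is E4 to G4, a minor third (3 semitones).

minor third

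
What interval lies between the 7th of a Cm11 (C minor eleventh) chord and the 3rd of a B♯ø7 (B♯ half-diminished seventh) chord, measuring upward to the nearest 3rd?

The 7th of Cm11 (C minor eleventh) is B♭; the 3rd of B♯ø7 (B♯ half-diminished seventh) is D♯.
B♭ up to D♯ is 5 semitones, a half step wider than a major third, so the interval is augmented.

augmented third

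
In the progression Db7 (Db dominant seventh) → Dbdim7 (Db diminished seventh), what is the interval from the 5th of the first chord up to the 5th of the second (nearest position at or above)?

Db7 (Db dominant seventh) has Ab as its 5th, and Dbdim7 (Db diminished seventh) has Abb as its 5th.
From Ab to Abb: 11 semitones over an octave = diminished.

diminished octave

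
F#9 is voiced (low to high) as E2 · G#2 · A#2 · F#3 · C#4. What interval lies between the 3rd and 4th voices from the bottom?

Those voices are A#2 and F#3.
A# up to F# is 8 semitones, a half step narrower than a major sixth, so the interval is minor.

minor sixth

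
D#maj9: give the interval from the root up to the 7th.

major seventh

D#maj9: D#–F##–A#–C##–E#.
So we need the interval from D# up to C##.
D# up to C## spans 7 letter names and 11 semitones — a major seventh.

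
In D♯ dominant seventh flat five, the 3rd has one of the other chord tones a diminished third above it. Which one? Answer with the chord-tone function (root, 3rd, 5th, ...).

The chord tones of D♯7b5 are D♯, F𝄪, A, C♯.
The 3rd is F𝄪. A diminished third above F𝄪 is A.
A is the chord's 5th.

5th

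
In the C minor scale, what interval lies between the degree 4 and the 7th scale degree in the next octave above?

Spelling the C minor scale: C D E♭ F G A♭ B♭.
So we need the interval from F up to B♭.
F up to B♭ spans 11 letter names and 17 semitones — a perfect eleventh.

perfect eleventh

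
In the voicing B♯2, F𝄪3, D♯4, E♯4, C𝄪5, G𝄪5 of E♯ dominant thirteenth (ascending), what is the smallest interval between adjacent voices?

major 2nd

Adjacent intervals: B♯2→F𝄪3 = perfect fifth; F𝄪3→D♯4 = minor sixth; D♯4→E♯4 = major second; E♯4→C𝄪5 = major sixth; C𝄪5→G𝄪5 = perfect fifth.
The smallest is D♯4 to E♯4, a major second (2 semitones).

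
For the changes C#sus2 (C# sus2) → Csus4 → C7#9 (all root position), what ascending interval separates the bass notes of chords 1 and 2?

diminished octave

The roots are C# and C.
8 letter names make it an octave; at 11 semitones (a half step narrower than perfect) the quality is diminished.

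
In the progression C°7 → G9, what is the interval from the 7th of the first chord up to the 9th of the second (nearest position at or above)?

augmented seventh

C°7 has Bbb as its 7th, and G9 has A as its 9th.
Bbb up to A is 12 semitones, a half step wider than a major seventh, so the interval is augmented.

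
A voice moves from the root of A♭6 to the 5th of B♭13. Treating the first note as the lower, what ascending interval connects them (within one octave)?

major sixth

A♭6 has A♭ as its root, and B♭13 has F as its 5th.
A♭ up to F spans 6 letter names and 9 semitones — a major sixth.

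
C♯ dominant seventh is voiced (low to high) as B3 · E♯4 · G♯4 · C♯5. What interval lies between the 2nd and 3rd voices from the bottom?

Those voices are E♯4 and G♯4.
From E♯ to G♯: 3 semitones over a third = minor.

m3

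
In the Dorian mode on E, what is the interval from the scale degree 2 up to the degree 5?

P4

Spelling the Dorian mode on E: E F# G A B C# D.
That puts F# below B.
Counting 4 letters and 5 half steps from F# gives a perfect fourth.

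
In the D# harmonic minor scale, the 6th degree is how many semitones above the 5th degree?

The scale is D# E# F# G# A# B C##.
A# up to B is a minor second — 1 semitone.

1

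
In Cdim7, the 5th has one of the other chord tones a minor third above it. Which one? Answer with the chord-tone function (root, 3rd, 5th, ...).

Spelling the chord: C Eb Gb Bbb.
The 5th is Gb. A minor third above Gb is Bbb.
Bbb is the chord's 7th.

7th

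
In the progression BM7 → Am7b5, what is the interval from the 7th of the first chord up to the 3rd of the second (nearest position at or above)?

The 7th of BM7 is A#; the 3rd of Am7b5 is C.
A# up to C is 2 semitones, a whole step narrower than a major third, so the interval is diminished.

d3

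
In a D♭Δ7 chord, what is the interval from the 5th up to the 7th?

D♭maj7: D♭ F A♭ C.
5th = A♭; 7th = C.
A♭ up to C spans 3 letter names and 4 semitones — a major third.

major third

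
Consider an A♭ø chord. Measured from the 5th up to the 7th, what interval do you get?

major third

The chord tones of A♭m7b5 are A♭–C♭–E𝄫–G♭.
5th = E𝄫; 7th = G♭.
Counting 3 letters and 4 half steps from E𝄫 gives a major third.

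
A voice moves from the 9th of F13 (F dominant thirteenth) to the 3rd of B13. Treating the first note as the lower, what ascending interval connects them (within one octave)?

F13 (F dominant thirteenth) has G as its 9th, and B13 has D♯ as its 3rd.
5 letter names make it a fifth; at 8 semitones (a half step wider than perfect) the quality is augmented.

augmented fifth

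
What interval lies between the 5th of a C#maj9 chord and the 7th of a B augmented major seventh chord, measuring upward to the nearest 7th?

The 5th of C#maj9 is G#; the 7th of B augmented major seventh is A#.
G# up to A# spans 2 letter names and 2 semitones — a major second.

major second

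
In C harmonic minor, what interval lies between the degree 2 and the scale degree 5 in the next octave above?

P11

The scale runs C D Eb F G Ab B.
Degree 2 = D; 5th scale degree (up an octave) = G.
Counting 11 letters and 17 half steps from D gives a perfect eleventh.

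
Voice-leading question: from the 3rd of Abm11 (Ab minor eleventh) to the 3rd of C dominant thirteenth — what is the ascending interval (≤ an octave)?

augmented 3rd

The 3rd of Abm11 (Ab minor eleventh) is Cb; the 3rd of C dominant thirteenth is E.
From Cb to E: 5 semitones over a third = augmented.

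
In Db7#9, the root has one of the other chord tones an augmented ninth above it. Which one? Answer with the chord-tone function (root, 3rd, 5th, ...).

Db7#9: Db F Ab Cb E.
The root is Db. An augmented ninth above Db is E.
E is the chord's 9th.

9th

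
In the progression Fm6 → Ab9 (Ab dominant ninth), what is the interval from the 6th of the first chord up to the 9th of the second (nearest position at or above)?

minor sixth

Fm6 has D as its 6th, and Ab9 (Ab dominant ninth) has Bb as its 9th.
From D to Bb: 8 semitones over a sixth = minor.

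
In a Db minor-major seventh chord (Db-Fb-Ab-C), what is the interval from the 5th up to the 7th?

major third

That puts Ab below C.
Counting 3 letters and 4 half steps from Ab gives a major third.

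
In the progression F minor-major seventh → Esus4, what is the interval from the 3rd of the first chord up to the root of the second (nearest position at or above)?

F minor-major seventh has Ab as its 3rd, and Esus4 has E as its root.
5 letter names make it a fifth; at 8 semitones (a half step wider than perfect) the quality is augmented.

A5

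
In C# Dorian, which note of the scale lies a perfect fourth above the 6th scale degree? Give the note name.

The scale is C# D# E F# G# A# B.
The 6th scale degree is A#; a perfect fourth above that is D# — scale degree 2.

D#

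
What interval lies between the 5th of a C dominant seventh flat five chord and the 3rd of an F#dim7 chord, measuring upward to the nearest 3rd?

C dominant seventh flat five has Gb as its 5th, and F#dim7 has A as its 3rd.
2 letter names make it a second; at 3 semitones (a half step wider than major) the quality is augmented.

augmented second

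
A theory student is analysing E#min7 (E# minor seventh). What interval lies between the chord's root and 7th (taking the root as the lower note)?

minor seventh

E#min7 is spelled E#–G#–B#–D#.
So we need the interval from E# up to D#.
From E# to D#: 10 semitones over a seventh = minor.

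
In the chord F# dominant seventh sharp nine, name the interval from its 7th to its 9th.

F#7#9: F# A# C# E G##.
7th = E; 9th = G##.
From E to G##: 5 semitones over a third = augmented.

augmented third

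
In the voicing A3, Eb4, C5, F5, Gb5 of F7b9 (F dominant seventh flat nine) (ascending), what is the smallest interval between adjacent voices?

Adjacent intervals: A3→Eb4 = diminished fifth; Eb4→C5 = major sixth; C5→F5 = perfect fourth; F5→Gb5 = minor second.
The smallest is F5 to Gb5, a minor second (1 semitone).

minor second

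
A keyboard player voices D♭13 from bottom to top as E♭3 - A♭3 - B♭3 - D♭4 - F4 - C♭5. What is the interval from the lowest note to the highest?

m13

The outer voices are E♭3 and C♭5.
13 letter names make it a thirteenth; at 20 semitones (a half step narrower than major) the quality is minor.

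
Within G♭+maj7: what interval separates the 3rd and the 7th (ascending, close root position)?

The chord tones of G♭+maj7 are G♭ B♭ D F.
That puts B♭ below F.
Counting 5 letters and 7 half steps from B♭ gives a perfect fifth.

perfect fifth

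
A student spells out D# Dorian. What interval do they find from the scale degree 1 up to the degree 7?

The scale runs D# E# F# G# A# B# C#.
So we need the interval from D# up to C#.
7 letter names make it a seventh; at 10 semitones (a half step narrower than major) the quality is minor.

minor seventh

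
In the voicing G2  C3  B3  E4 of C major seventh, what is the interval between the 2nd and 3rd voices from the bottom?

major 7th

Those voices are C3 and B3.
From C to B is 11 semitones, exactly the major seventh.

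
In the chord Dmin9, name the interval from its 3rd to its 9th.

Spelling the chord: D-F-A-C-E.
The 3rd is F and the 9th is E.
Counting 7 letters and 11 half steps from F gives a major seventh.

major seventh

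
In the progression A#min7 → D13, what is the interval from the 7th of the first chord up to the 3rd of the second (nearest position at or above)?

The 7th of A#min7 is G#; the 3rd of D13 is F#.
7 letter names make it a seventh; at 10 semitones (a half step narrower than major) the quality is minor.

m7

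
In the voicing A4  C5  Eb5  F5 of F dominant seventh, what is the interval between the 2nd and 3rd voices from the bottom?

minor third

Those voices are C5 and Eb5.
3 letter names make it a third; at 3 semitones (a half step narrower than major) the quality is minor.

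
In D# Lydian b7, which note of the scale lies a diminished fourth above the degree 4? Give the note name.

C#

The scale is D# E# F## G## A# B# C#.
The degree 4 is G##; a diminished fourth above that is C# — scale degree 7.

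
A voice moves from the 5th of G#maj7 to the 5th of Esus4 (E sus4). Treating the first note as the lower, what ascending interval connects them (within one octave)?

G#maj7 has D# as its 5th, and Esus4 (E sus4) has B as its 5th.
D# up to B is 8 semitones, a half step narrower than a major sixth, so the interval is minor.

minor sixth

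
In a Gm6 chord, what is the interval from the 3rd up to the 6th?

Spelling the chord: G-Bb-D-E.
That puts Bb below E.
From Bb to E: 6 semitones over a fourth = augmented.

A4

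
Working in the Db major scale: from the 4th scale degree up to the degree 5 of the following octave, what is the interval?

Db major: Db Eb F Gb Ab Bb C.
That puts Gb below Ab.
Counting 9 letters and 14 half steps from Gb gives a major ninth.

M9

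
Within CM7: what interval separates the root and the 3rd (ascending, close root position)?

Cmaj7 (C major seventh) is spelled C-E-G-B.
Root = C; 3rd = E.
Counting 3 letters and 4 half steps from C gives a major third.

major 3rd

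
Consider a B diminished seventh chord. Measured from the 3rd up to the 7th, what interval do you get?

d5

Spelling the chord: B–D–F–A♭.
That puts D below A♭.
D up to A♭ is 6 semitones, a half step narrower than a perfect fifth, so the interval is diminished.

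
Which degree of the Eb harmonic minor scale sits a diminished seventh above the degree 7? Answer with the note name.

The scale is Eb F Gb Ab Bb Cb D.
The degree 7 is D; a diminished seventh above that is Cb — scale degree 6.

Cb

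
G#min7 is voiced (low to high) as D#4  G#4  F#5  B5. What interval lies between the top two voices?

Those voices are F#5 and B5.
F# up to B spans 4 letter names and 5 semitones — a perfect fourth.

perfect fourth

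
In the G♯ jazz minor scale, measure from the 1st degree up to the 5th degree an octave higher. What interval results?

G♯ melodic minor: G♯ A♯ B C♯ D♯ E♯ F𝄪.
That puts G♯ below D♯.
Counting 12 letters and 19 half steps from G♯ gives a perfect twelfth.

perfect twelfth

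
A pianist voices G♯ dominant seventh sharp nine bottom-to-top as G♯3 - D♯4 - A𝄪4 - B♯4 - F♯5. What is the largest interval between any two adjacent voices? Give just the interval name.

augmented fifth

Adjacent intervals: G♯3→D♯4 = perfect fifth; D♯4→A𝄪4 = augmented fifth; A𝄪4→B♯4 = minor second; B♯4→F♯5 = diminished fifth.
The largest is D♯4 to A𝄪4, an augmented fifth (8 semitones).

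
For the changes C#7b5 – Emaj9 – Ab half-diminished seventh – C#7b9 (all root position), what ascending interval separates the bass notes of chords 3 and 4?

The roots are Ab and C#.
Ab up to C# is 5 semitones, a half step wider than a major third, so the interval is augmented.

augmented third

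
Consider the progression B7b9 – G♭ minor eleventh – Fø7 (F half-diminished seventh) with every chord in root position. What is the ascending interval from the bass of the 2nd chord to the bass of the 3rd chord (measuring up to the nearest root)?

major seventh

The roots are G♭ and F.
G♭ up to F spans 7 letter names and 11 semitones — a major seventh.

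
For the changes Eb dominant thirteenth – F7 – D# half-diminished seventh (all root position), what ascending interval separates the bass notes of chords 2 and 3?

The roots are F and D#.
F up to D# is 10 semitones, a half step wider than a major sixth, so the interval is augmented.

augmented 6th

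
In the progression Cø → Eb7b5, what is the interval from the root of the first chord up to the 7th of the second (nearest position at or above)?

m2

Cø has C as its root, and Eb7b5 has Db as its 7th.
C up to Db is 1 semitone, a half step narrower than a major second, so the interval is minor.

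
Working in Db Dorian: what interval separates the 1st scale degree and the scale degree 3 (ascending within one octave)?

minor 3rd

Db dorian: Db Eb Fb Gb Ab Bb Cb.
So we need the interval from Db up to Fb.
Db up to Fb is 3 semitones, a half step narrower than a major third, so the interval is minor.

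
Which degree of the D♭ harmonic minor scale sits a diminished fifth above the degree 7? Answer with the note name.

The scale is D♭ E♭ F♭ G♭ A♭ B𝄫 C.
The degree 7 is C; a diminished fifth above that is G♭ — scale degree 4.

Gb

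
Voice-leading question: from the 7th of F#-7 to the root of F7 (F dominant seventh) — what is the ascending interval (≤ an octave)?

minor second

The 7th of F#-7 is E; the root of F7 (F dominant seventh) is F.
From E to F: 1 semitone over a second = minor.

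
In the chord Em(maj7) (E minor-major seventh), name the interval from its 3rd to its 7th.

E minor-major seventh: E, G, B, D♯.
So we need the interval from G up to D♯.
5 letter names make it a fifth; at 8 semitones (a half step wider than perfect) the quality is augmented.

A5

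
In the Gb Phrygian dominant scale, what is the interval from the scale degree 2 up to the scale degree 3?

The scale runs Gb Abb Bb Cb Db Ebb Fb.
The scale degree 2 is Abb and the degree 3 is Bb.
2 letter names make it a second; at 3 semitones (a half step wider than major) the quality is augmented.

augmented second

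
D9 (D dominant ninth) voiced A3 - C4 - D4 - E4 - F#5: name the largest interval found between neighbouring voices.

Adjacent intervals: A3→C4 = minor third; C4→D4 = major second; D4→E4 = major second; E4→F#5 = major ninth.
The largest is E4 to F#5, a major ninth (14 semitones).

major ninth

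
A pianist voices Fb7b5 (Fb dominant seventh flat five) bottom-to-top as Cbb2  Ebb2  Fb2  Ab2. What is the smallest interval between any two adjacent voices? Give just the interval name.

M2

Adjacent intervals: Cbb2→Ebb2 = major third; Ebb2→Fb2 = major second; Fb2→Ab2 = major third.
The smallest is Ebb2 to Fb2, a major second (2 semitones).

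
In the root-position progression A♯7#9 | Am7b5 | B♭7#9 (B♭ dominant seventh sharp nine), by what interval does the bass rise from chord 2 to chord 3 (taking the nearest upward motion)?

minor second

The roots are A and B♭.
A up to B♭ is 1 semitone, a half step narrower than a major second, so the interval is minor.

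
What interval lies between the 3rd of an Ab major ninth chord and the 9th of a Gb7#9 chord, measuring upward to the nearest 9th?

M6

The 3rd of Ab major ninth is C; the 9th of Gb7#9 is A.
C up to A spans 6 letter names and 9 semitones — a major sixth.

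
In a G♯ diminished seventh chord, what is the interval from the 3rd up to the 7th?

diminished 5th

Spelling the chord: G♯-B-D-F.
3rd = B; 7th = F.
B up to F is 6 semitones, a half step narrower than a perfect fifth, so the interval is diminished.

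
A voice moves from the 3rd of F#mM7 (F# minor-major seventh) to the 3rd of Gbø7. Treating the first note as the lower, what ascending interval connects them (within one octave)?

d2

The 3rd of F#mM7 (F# minor-major seventh) is A; the 3rd of Gbø7 is Bbb.
2 letter names make it a second; at 0 semitones (a whole step narrower than major) the quality is diminished.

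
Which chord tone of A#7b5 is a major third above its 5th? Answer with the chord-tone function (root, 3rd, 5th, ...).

A#7b5 (A# dominant seventh flat five) is spelled A#-C##-E-G#.
The 5th is E. A major third above E is G#.
G# is the chord's 7th.

7th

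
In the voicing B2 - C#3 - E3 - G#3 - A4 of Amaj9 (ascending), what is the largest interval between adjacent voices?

Adjacent intervals: B2→C#3 = major second; C#3→E3 = minor third; E3→G#3 = major third; G#3→A4 = minor ninth.
The largest is G#3 to A4, a minor ninth (13 semitones).

minor 9th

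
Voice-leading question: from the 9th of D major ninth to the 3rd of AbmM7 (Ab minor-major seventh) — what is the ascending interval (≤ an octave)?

diminished 6th

D major ninth has E as its 9th, and AbmM7 (Ab minor-major seventh) has Cb as its 3rd.
E up to Cb is 7 semitones, a whole step narrower than a major sixth, so the interval is diminished.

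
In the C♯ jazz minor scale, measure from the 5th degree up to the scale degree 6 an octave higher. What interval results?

Spelling the C♯ jazz minor scale: C♯ D♯ E F♯ G♯ A♯ B♯.
The 5th degree is G♯ and the 6th scale degree (up an octave) is A♯.
From G♯ to A♯ is 14 semitones, exactly the major ninth.

major 9th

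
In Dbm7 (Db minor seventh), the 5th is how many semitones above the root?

7

Db minor seventh: Db Fb Ab Cb.
Db to Ab is a perfect fifth: 7 semitones.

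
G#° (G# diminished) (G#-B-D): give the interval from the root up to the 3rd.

m3

Root = G#; 3rd = B.
From G# to B: 3 semitones over a third = minor.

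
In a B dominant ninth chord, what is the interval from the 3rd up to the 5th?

B9 is spelled B–D#–F#–A–C#.
So we need the interval from D# up to F#.
D# up to F# is 3 semitones, a half step narrower than a major third, so the interval is minor.

minor third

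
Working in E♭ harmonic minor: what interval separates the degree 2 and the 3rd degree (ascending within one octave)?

minor second

Spelling E♭ harmonic minor: E♭ F G♭ A♭ B♭ C♭ D.
The degree 2 is F and the degree 3 is G♭.
From F to G♭: 1 semitone over a second = minor.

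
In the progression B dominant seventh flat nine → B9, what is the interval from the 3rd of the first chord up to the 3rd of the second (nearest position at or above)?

perfect unison

The 3rd of B dominant seventh flat nine is D#; the 3rd of B9 is D#.
From D# to D# is 0 semitones, exactly the perfect unison.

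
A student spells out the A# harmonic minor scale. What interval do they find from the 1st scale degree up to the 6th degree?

minor sixth

The scale runs A# B# C# D# E# F# G##.
So we need the interval from A# up to F#.
6 letter names make it a sixth; at 8 semitones (a half step narrower than major) the quality is minor.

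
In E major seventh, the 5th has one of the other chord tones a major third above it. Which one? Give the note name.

Emaj7: E–G#–B–D#.
The 5th is B. A major third above B is D#.
D# is the chord's 7th.

D#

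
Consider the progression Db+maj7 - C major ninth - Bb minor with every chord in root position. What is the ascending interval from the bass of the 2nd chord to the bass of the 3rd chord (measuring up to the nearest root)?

The roots are C and Bb.
C up to Bb is 10 semitones, a half step narrower than a major seventh, so the interval is minor.

m7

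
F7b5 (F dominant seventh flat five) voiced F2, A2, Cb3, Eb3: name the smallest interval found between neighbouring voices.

diminished third

Adjacent intervals: F2→A2 = major third; A2→Cb3 = diminished third; Cb3→Eb3 = major third.
The smallest is A2 to Cb3, a diminished third (2 semitones).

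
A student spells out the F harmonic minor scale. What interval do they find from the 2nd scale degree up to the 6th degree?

d5

Spelling the F harmonic minor scale: F G Ab Bb C Db E.
The 2nd scale degree is G and the 6th degree is Db.
5 letter names make it a fifth; at 6 semitones (a half step narrower than perfect) the quality is diminished.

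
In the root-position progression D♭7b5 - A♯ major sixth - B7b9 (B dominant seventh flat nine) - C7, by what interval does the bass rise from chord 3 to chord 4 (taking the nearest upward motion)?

minor second

The roots are B and C.
From B to C: 1 semitone over a second = minor.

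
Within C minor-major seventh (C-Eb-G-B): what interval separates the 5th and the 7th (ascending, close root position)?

That puts G below B.
G up to B spans 3 letter names and 4 semitones — a major third.

major 3rd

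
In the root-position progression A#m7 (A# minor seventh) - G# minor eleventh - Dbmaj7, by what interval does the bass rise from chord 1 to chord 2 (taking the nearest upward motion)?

The roots are A# and G#.
7 letter names make it a seventh; at 10 semitones (a half step narrower than major) the quality is minor.

minor seventh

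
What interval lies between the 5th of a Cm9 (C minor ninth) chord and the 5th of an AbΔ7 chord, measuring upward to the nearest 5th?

Cm9 (C minor ninth) has G as its 5th, and AbΔ7 has Eb as its 5th.
From G to Eb: 8 semitones over a sixth = minor.

minor sixth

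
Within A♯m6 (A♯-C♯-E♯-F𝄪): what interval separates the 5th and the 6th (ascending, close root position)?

5th = E♯; 6th = F𝄪.
Counting 2 letters and 2 half steps from E♯ gives a major second.

major 2nd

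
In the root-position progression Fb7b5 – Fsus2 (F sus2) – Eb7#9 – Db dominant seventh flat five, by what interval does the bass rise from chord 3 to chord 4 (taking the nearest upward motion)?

The roots are Eb and Db.
7 letter names make it a seventh; at 10 semitones (a half step narrower than major) the quality is minor.

m7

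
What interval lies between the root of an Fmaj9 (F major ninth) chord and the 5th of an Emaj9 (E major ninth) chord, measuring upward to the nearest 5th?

A4

Fmaj9 (F major ninth) has F as its root, and Emaj9 (E major ninth) has B as its 5th.
4 letter names make it a fourth; at 6 semitones (a half step wider than perfect) the quality is augmented.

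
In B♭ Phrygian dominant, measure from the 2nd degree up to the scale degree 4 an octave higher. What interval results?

major 10th

The scale runs B♭ C♭ D E♭ F G♭ A♭.
The 2nd degree is C♭ and the 4th scale degree (up an octave) is E♭.
Counting 10 letters and 16 half steps from C♭ gives a major tenth.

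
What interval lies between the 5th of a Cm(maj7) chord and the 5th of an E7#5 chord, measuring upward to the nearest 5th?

augmented third

Cm(maj7) has G as its 5th, and E7#5 has B# as its 5th.
From G to B#: 5 semitones over a third = augmented.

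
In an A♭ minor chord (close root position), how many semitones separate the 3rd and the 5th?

Spelling the chord: A♭-C♭-E♭.
C♭ to E♭ is a major third: 4 semitones.

4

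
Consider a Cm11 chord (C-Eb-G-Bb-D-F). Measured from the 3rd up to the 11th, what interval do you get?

major ninth

3rd = Eb; 11th = F.
From Eb to F is 14 semitones, exactly the major ninth.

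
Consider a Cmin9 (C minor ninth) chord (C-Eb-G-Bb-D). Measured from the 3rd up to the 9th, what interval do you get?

major seventh

The 3rd is Eb and the 9th is D.
From Eb to D is 11 semitones, exactly the major seventh.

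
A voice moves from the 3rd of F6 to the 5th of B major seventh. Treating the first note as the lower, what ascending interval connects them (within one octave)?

F6 has A as its 3rd, and B major seventh has F# as its 5th.
Counting 6 letters and 9 half steps from A gives a major sixth.

major sixth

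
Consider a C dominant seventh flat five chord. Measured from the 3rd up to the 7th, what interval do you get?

diminished fifth

The chord tones of C7b5 are C, E, Gb, Bb.
3rd = E; 7th = Bb.
5 letter names make it a fifth; at 6 semitones (a half step narrower than perfect) the quality is diminished.
That tritone between 3rd and 7th is what gives the dominant seventh its pull toward resolution.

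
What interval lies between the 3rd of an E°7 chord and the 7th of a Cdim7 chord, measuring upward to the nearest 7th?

E°7 has G as its 3rd, and Cdim7 has Bbb as its 7th.
From G to Bbb: 2 semitones over a third = diminished.

diminished third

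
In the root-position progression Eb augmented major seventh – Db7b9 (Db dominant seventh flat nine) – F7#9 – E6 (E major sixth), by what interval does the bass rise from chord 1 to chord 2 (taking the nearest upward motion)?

minor 7th

The roots are Eb and Db.
7 letter names make it a seventh; at 10 semitones (a half step narrower than major) the quality is minor.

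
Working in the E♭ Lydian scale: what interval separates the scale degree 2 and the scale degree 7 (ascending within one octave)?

major sixth

E♭ lydian: E♭ F G A B♭ C D.
Scale degree 2 = F; degree 7 = D.
F up to D spans 6 letter names and 9 semitones — a major sixth.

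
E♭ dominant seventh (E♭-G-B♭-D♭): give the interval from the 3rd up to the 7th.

So we need the interval from G up to D♭.
From G to D♭: 6 semitones over a fifth = diminished.

diminished fifth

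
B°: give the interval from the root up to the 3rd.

minor third

B° (B diminished) is spelled B, D, F.
The root is B and the 3rd is D.
3 letter names make it a third; at 3 semitones (a half step narrower than major) the quality is minor.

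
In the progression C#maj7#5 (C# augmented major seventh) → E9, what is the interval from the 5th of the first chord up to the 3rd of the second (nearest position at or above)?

The 5th of C#maj7#5 (C# augmented major seventh) is G##; the 3rd of E9 is G#.
8 letter names make it an octave; at 11 semitones (a half step narrower than perfect) the quality is diminished.

d8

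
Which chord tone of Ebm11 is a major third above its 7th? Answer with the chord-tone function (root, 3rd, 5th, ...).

9th

The chord tones of Ebm11 are Eb Gb Bb Db F Ab.
The 7th is Db. A major third above Db is F.
F is the chord's 9th.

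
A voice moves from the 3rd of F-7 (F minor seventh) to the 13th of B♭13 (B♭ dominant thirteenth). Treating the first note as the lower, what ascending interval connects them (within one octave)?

major seventh

F-7 (F minor seventh) has A♭ as its 3rd, and B♭13 (B♭ dominant thirteenth) has G as its 13th.
Counting 7 letters and 11 half steps from A♭ gives a major seventh.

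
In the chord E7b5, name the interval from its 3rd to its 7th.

Spelling the chord: E-G♯-B♭-D.
That puts G♯ below D.
From G♯ to D: 6 semitones over a fifth = diminished.

diminished 5th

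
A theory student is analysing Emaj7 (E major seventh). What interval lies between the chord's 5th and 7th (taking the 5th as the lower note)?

EM7 (E major seventh): E G♯ B D♯.
So we need the interval from B up to D♯.
Counting 3 letters and 4 half steps from B gives a major third.

major third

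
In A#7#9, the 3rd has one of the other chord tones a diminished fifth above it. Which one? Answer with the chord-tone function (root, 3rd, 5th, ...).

Spelling the chord: A#–C##–E#–G#–B##.
The 3rd is C##. A diminished fifth above C## is G#.
G# is the chord's 7th.

7th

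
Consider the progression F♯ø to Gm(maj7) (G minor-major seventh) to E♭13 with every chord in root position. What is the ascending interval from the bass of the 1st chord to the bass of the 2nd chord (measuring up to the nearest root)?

minor second

The roots are F♯ and G.
2 letter names make it a second; at 1 semitone (a half step narrower than major) the quality is minor.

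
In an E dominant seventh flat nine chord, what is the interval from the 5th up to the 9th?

The chord tones of E7b9 are E G# B D F.
That puts B below F.
B up to F is 6 semitones, a half step narrower than a perfect fifth, so the interval is diminished.

diminished 5th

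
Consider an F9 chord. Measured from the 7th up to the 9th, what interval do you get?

M3

Spelling the chord: F, A, C, Eb, G.
The 7th is Eb and the 9th is G.
Eb up to G spans 3 letter names and 4 semitones — a major third.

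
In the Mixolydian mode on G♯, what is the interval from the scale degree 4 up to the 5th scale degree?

major second

The scale runs G♯ A♯ B♯ C♯ D♯ E♯ F♯.
That puts C♯ below D♯.
C♯ up to D♯ spans 2 letter names and 2 semitones — a major second.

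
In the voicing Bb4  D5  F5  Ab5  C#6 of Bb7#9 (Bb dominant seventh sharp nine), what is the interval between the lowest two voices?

major 3rd

Those voices are Bb4 and D5.
Counting 3 letters and 4 half steps from Bb gives a major third.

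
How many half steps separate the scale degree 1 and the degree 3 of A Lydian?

The scale is A B C# D# E F# G#.
A up to C# is a major third — 4 semitones.

4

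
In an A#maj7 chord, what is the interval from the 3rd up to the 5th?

A# major seventh: A#–C##–E#–G##.
The 3rd is C## and the 5th is E#.
C## up to E# is 3 semitones, a half step narrower than a major third, so the interval is minor.

minor third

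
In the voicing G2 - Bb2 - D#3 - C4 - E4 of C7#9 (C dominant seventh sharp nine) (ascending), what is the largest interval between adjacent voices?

diminished seventh

Adjacent intervals: G2→Bb2 = minor third; Bb2→D#3 = augmented third; D#3→C4 = diminished seventh; C4→E4 = major third.
The largest is D#3 to C4, a diminished seventh (9 semitones).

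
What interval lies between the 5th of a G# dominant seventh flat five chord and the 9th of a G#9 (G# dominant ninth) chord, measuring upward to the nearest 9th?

augmented fifth

G# dominant seventh flat five has D as its 5th, and G#9 (G# dominant ninth) has A# as its 9th.
From D to A#: 8 semitones over a fifth = augmented.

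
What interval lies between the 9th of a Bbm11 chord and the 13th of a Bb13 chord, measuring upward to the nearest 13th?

P5

The 9th of Bbm11 is C; the 13th of Bb13 is G.
Counting 5 letters and 7 half steps from C gives a perfect fifth.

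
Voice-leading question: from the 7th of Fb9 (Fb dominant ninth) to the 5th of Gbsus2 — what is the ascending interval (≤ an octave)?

Fb9 (Fb dominant ninth) has Ebb as its 7th, and Gbsus2 has Db as its 5th.
From Ebb to Db is 11 semitones, exactly the major seventh.

major seventh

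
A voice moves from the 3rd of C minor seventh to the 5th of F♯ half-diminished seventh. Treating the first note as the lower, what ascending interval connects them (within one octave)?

C minor seventh has E♭ as its 3rd, and F♯ half-diminished seventh has C as its 5th.
Counting 6 letters and 9 half steps from E♭ gives a major sixth.

M6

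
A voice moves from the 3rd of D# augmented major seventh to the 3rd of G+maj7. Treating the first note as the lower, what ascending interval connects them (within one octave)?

diminished 4th

The 3rd of D# augmented major seventh is F##; the 3rd of G+maj7 is B.
4 letter names make it a fourth; at 4 semitones (a half step narrower than perfect) the quality is diminished.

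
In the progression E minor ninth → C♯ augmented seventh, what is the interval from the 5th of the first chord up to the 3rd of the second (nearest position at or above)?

augmented fourth

E minor ninth has B as its 5th, and C♯ augmented seventh has E♯ as its 3rd.
B up to E♯ is 6 semitones, a half step wider than a perfect fourth, so the interval is augmented.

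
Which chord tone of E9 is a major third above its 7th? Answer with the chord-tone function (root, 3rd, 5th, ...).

Spelling the chord: E–G#–B–D–F#.
The 7th is D. A major third above D is F#.
F# is the chord's 9th.

9th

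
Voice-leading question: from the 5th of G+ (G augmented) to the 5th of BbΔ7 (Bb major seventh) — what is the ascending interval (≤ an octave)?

diminished 3rd

The 5th of G+ (G augmented) is D#; the 5th of BbΔ7 (Bb major seventh) is F.
3 letter names make it a third; at 2 semitones (a whole step narrower than major) the quality is diminished.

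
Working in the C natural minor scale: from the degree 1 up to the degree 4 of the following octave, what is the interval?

perfect eleventh

Spelling the C natural minor scale: C D Eb F G Ab Bb.
The degree 1 is C and the scale degree 4 (up an octave) is F.
Counting 11 letters and 17 half steps from C gives a perfect eleventh.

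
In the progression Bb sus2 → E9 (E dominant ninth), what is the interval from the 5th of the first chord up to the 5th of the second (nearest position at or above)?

augmented fourth

Bb sus2 has F as its 5th, and E9 (E dominant ninth) has B as its 5th.
F up to B is 6 semitones, a half step wider than a perfect fourth, so the interval is augmented.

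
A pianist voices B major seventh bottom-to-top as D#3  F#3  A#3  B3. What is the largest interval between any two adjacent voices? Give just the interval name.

major third

Adjacent intervals: D#3→F#3 = minor third; F#3→A#3 = major third; A#3→B3 = minor second.
The largest is F#3 to A#3, a major third (4 semitones).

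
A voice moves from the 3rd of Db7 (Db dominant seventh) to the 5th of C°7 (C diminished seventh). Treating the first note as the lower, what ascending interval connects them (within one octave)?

The 3rd of Db7 (Db dominant seventh) is F; the 5th of C°7 (C diminished seventh) is Gb.
2 letter names make it a second; at 1 semitone (a half step narrower than major) the quality is minor.

minor second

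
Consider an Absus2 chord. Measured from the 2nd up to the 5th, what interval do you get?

The chord tones of Absus2 (Ab sus2) are Ab-Bb-Eb.
That puts Bb below Eb.
Counting 4 letters and 5 half steps from Bb gives a perfect fourth.

perfect fourth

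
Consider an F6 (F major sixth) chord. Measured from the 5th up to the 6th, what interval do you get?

major second

F6 (F major sixth): F, A, C, D.
5th = C; 6th = D.
Counting 2 letters and 2 half steps from C gives a major second.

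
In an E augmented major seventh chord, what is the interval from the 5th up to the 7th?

m3

Spelling the chord: E–G♯–B♯–D♯.
That puts B♯ below D♯.
B♯ up to D♯ is 3 semitones, a half step narrower than a major third, so the interval is minor.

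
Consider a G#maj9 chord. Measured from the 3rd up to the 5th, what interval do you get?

G#maj9: G#, B#, D#, F##, A#.
So we need the interval from B# up to D#.
From B# to D#: 3 semitones over a third = minor.

minor third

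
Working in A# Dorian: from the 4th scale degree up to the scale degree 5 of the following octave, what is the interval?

major ninth

Spelling A# Dorian: A# B# C# D# E# F## G#.
4th scale degree = D#; degree 5 (up an octave) = E#.
From D# to E# is 14 semitones, exactly the major ninth.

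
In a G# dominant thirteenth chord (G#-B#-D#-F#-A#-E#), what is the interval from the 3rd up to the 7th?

diminished fifth

So we need the interval from B# up to F#.
From B# to F#: 6 semitones over a fifth = diminished.
That tritone between 3rd and 7th is what gives the dominant seventh its pull toward resolution.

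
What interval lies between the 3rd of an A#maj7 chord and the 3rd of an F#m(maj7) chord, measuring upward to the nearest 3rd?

A#maj7 has C## as its 3rd, and F#m(maj7) has A as its 3rd.
From C## to A: 7 semitones over a sixth = diminished.

d6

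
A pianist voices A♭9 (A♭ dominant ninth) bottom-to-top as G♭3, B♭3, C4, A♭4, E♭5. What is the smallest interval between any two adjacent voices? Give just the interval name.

Adjacent intervals: G♭3→B♭3 = major third; B♭3→C4 = major second; C4→A♭4 = minor sixth; A♭4→E♭5 = perfect fifth.
The smallest is B♭3 to C4, a major second (2 semitones).

major 2nd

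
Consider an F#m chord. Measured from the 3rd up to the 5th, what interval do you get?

F#- is spelled F# A C#.
The 3rd is A and the 5th is C#.
From A to C# is 4 semitones, exactly the major third.

major 3rd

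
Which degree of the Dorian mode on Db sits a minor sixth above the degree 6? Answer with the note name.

The scale is Db Eb Fb Gb Ab Bb Cb.
The degree 6 is Bb; a minor sixth above that is Gb — scale degree 4.

Gb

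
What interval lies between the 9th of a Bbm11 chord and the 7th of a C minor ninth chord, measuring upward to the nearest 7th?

minor seventh

The 9th of Bbm11 is C; the 7th of C minor ninth is Bb.
7 letter names make it a seventh; at 10 semitones (a half step narrower than major) the quality is minor.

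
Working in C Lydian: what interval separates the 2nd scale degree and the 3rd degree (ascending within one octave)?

major second

Spelling C Lydian: C D E F# G A B.
The 2nd scale degree is D and the 3rd degree is E.
Counting 2 letters and 2 half steps from D gives a major second.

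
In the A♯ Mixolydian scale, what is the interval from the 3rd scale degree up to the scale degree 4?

minor second

The scale runs A♯ B♯ C𝄪 D♯ E♯ F𝄪 G♯.
That puts C𝄪 below D♯.
C𝄪 up to D♯ is 1 semitone, a half step narrower than a major second, so the interval is minor.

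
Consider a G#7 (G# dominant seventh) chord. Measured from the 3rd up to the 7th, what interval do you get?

diminished 5th

Spelling the chord: G#, B#, D#, F#.
That puts B# below F#.
From B# to F#: 6 semitones over a fifth = diminished.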